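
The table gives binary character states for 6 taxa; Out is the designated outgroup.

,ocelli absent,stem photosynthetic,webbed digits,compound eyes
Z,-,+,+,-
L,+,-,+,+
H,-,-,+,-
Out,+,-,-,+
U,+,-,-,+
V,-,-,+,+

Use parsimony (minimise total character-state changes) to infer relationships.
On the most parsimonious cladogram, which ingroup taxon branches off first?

U

Character polarity is set by the outgroup: the derived state is whichever differs from the outgroup's state, so for ocelli absent, compound eyes the derived state is '-', and for the remaining characters it is '+'.
Only H, V, and Z show the derived state '-' for ocelli absent, supporting them as a clade.
stem photosynthetic: derived state '+' in Z only — an autapomorphy, so it tells us nothing about relationships among taxa.
webbed digits: derived state '+' in H, L, V, and Z only — synapomorphy for {H, L, V, Z}.
Only H and Z show the derived state '-' for compound eyes, supporting them as a clade.
Most parsimonious ingroup topology: ((((H,Z),V),L),U).
U is sister to the clade containing all other ingroup taxa, so it is the earliest-diverging (most basal) ingroup lineage.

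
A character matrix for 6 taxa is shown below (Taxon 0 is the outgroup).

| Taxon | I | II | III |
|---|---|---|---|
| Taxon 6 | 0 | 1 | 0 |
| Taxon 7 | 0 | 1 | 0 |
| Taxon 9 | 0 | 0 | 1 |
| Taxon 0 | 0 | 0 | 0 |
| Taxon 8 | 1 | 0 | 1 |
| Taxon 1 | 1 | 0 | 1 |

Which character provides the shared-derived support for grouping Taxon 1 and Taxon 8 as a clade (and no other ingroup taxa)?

I

The outgroup has state '0' for every character, so '1' is the derived state throughout.
I (derived state '1') is shared by Taxon 1 and Taxon 8 — a synapomorphy uniting that clade.
Only Taxon 6 and Taxon 7 show the derived state '1' for II, supporting them as a clade.
III (derived state '1') is shared by Taxon 1, Taxon 8, and Taxon 9 — a synapomorphy uniting that clade.
Most parsimonious ingroup topology: ((Taxon 7,Taxon 6),((Taxon 1,Taxon 8),Taxon 9)).
The clade {Taxon 1, Taxon 8} is supported by I: its derived state '1' occurs in exactly those taxa and in no other taxon (including the outgroup).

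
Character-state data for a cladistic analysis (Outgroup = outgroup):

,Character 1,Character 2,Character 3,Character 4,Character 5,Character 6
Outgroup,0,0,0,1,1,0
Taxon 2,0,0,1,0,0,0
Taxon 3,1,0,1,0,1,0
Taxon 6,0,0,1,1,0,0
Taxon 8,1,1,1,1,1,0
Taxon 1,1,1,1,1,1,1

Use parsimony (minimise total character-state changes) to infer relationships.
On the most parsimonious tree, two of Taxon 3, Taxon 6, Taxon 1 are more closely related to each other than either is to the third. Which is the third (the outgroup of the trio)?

Character polarity is set by the outgroup: the derived state is whichever differs from the outgroup's state, so for Character 4, Character 5 the derived state is '0', and for the remaining characters it is '1'.
Character 1 (derived state '1') is shared by Taxon 1, Taxon 3, and Taxon 8 — a synapomorphy uniting that clade.
Only Taxon 1 and Taxon 8 show the derived state '1' for Character 2, supporting them as a clade.
All ingroup taxa share the derived state '1' for Character 3; it defines the ingroup but does not resolve relationships within it.
Character 4 (state '0') occurs in Taxon 2 and Taxon 3 but conflicts with the nesting implied by the other characters — most parsimoniously interpreted as homoplasy.
Only Taxon 2 and Taxon 6 show the derived state '0' for Character 5, supporting them as a clade.
Character 6 (derived state '1') is unique to Taxon 1 (autapomorphy; uninformative for grouping).
Most parsimonious ingroup topology: ((Taxon 2,Taxon 6),(Taxon 3,(Taxon 8,Taxon 1))).
Taxon 1 and Taxon 3 share a more recent common ancestor with each other than either does with Taxon 6, so Taxon 6 is the least closely related of the three.

Taxon 6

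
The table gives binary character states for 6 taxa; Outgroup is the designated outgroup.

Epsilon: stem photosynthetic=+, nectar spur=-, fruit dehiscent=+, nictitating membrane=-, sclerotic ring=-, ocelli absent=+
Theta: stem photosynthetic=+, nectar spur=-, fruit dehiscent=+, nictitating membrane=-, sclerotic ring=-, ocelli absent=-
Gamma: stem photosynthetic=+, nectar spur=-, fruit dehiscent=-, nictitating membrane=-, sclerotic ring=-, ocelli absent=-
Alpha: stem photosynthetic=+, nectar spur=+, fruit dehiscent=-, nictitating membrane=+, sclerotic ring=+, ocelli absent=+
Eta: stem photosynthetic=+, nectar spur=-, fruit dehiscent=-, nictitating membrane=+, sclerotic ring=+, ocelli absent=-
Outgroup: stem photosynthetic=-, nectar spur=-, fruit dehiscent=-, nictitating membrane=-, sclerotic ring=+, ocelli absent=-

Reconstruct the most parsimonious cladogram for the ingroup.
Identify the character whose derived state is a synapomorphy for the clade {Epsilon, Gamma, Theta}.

sclerotic ring

Character polarity is set by the outgroup: the derived state is whichever differs from the outgroup's state, so for sclerotic ring the derived state is '-', and for the remaining characters it is '+'.
stem photosynthetic (derived state '+') is shared by all ingroup taxa — unites the whole ingroup.
nectar spur: derived state '+' in Alpha only — an autapomorphy, so it tells us nothing about relationships among taxa.
Only Epsilon and Theta show the derived state '+' for fruit dehiscent, supporting them as a clade.
Only Alpha and Eta show the derived state '+' for nictitating membrane, supporting them as a clade.
sclerotic ring (derived state '-') is shared by Epsilon, Gamma, and Theta — a synapomorphy uniting that clade.
ocelli absent groups Alpha and Epsilon, which is incompatible with the clades supported by the remaining characters; treating it as convergent (homoplasy) costs fewer steps than any alternative tree.
Most parsimonious ingroup topology: ((Alpha,Eta),((Epsilon,Theta),Gamma)).
The clade {Epsilon, Gamma, Theta} is supported by sclerotic ring: its derived state '-' occurs in exactly those taxa and in no other taxon (including the outgroup).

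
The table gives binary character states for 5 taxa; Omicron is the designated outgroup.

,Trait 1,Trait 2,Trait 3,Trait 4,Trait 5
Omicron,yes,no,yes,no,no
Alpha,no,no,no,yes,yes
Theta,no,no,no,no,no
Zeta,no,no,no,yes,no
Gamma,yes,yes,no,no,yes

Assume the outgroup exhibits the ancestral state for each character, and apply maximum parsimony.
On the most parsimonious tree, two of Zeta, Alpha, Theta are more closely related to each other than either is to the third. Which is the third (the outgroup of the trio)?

Character polarity is set by the outgroup: the derived state is whichever differs from the outgroup's state, so for Trait 1, Trait 3 the derived state is 'no', and for the remaining characters it is 'yes'.
Trait 1: derived state 'no' in Alpha, Theta, and Zeta only — synapomorphy for {Alpha, Theta, Zeta}.
Trait 2: derived state 'yes' in Gamma only — an autapomorphy, so it tells us nothing about relationships among taxa.
All ingroup taxa share the derived state 'no' for Trait 3; it defines the ingroup but does not resolve relationships within it.
Trait 4: derived state 'yes' in Alpha and Zeta only — synapomorphy for {Alpha, Zeta}.
Trait 5 (state 'yes') occurs in Alpha and Gamma but conflicts with the nesting implied by the other characters — most parsimoniously interpreted as homoplasy.
Most parsimonious ingroup topology: (((Alpha,Zeta),Theta),Gamma).
Zeta and Alpha share a more recent common ancestor with each other than either does with Theta, so Theta is the least closely related of the three.

Theta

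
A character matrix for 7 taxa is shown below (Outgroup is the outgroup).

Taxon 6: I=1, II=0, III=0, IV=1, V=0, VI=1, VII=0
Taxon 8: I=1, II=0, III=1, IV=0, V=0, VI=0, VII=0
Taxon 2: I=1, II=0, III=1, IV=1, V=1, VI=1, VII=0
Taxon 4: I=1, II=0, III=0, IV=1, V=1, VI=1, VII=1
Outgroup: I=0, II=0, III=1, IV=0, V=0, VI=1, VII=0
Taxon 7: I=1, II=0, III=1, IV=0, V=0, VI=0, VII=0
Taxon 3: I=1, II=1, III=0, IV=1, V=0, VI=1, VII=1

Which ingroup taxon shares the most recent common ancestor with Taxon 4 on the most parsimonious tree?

Character polarity is set by the outgroup: the derived state is whichever differs from the outgroup's state, so for III, VI the derived state is '0', and for the remaining characters it is '1'.
I (derived state '1') is shared by all ingroup taxa — unites the whole ingroup.
II: derived state '1' in Taxon 3 only — an autapomorphy, so it tells us nothing about relationships among taxa.
III (derived state '0') is shared by Taxon 3, Taxon 4, and Taxon 6 — a synapomorphy uniting that clade.
IV (derived state '1') is shared by Taxon 2, Taxon 3, Taxon 4, and Taxon 6 — a synapomorphy uniting that clade.
V (state '1') occurs in Taxon 2 and Taxon 4 but conflicts with the nesting implied by the other characters — most parsimoniously interpreted as homoplasy.
VI: derived state '0' in Taxon 7 and Taxon 8 only — synapomorphy for {Taxon 7, Taxon 8}.
VII (derived state '1') is shared by Taxon 3 and Taxon 4 — a synapomorphy uniting that clade.
Most parsimonious ingroup topology: ((((Taxon 3,Taxon 4),Taxon 6),Taxon 2),(Taxon 8,Taxon 7)).
Taxon 4 and Taxon 3 form a cherry on this tree, so they are sister taxa.

Taxon 3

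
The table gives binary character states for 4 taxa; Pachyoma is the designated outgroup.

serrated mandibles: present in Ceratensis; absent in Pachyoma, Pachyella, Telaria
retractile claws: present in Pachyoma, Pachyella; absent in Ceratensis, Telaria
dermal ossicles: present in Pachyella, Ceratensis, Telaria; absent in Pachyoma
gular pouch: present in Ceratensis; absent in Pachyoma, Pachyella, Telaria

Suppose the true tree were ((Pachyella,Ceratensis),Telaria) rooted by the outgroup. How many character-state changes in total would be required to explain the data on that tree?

5

Map each character onto ((Pachyella,Ceratensis),Telaria) (rooted by Pachyoma) and count the minimum state changes it requires (Fitch parsimony):
serrated mandibles: 1; retractile claws: 2; dermal ossicles: 1; gular pouch: 1.
Total tree length = 5.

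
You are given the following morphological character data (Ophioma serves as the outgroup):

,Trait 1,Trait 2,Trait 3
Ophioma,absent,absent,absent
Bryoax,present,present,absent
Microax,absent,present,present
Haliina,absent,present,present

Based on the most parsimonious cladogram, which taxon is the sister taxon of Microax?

The outgroup has state 'absent' for every character, so 'present' is the derived state throughout.
Trait 1: derived state 'present' in Bryoax only — an autapomorphy, so it tells us nothing about relationships among taxa.
All ingroup taxa share the derived state 'present' for Trait 2; it defines the ingroup but does not resolve relationships within it.
Only Haliina and Microax show the derived state 'present' for Trait 3, supporting them as a clade.
Most parsimonious ingroup topology: (Bryoax,(Microax,Haliina)).
Microax and Haliina form a cherry on this tree, so they are sister taxa.

Haliina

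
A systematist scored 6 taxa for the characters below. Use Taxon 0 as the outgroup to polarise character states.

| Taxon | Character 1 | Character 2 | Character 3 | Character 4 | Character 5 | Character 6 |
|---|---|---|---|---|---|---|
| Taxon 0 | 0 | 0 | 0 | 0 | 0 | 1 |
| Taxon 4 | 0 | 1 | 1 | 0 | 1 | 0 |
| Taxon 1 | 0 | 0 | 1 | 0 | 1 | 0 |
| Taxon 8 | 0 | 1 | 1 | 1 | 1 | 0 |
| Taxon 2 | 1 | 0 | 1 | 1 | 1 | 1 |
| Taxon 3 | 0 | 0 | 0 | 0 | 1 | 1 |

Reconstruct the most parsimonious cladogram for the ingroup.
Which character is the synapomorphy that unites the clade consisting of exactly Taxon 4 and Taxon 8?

Character polarity is set by the outgroup: the derived state is whichever differs from the outgroup's state, so for Character 6 the derived state is '0', and for the remaining characters it is '1'.
Character 1 (derived state '1') is unique to Taxon 2 (autapomorphy; uninformative for grouping).
Character 2: derived state '1' in Taxon 4 and Taxon 8 only — synapomorphy for {Taxon 4, Taxon 8}.
Character 3 (derived state '1') is shared by Taxon 1, Taxon 2, Taxon 4, and Taxon 8 — a synapomorphy uniting that clade.
Character 4 groups Taxon 2 and Taxon 8, which is incompatible with the clades supported by the remaining characters; treating it as convergent (homoplasy) costs fewer steps than any alternative tree.
All ingroup taxa share the derived state '1' for Character 5; it defines the ingroup but does not resolve relationships within it.
Character 6: derived state '0' in Taxon 1, Taxon 4, and Taxon 8 only — synapomorphy for {Taxon 1, Taxon 4, Taxon 8}.
Most parsimonious ingroup topology: ((((Taxon 4,Taxon 8),Taxon 1),Taxon 2),Taxon 3).
The clade {Taxon 4, Taxon 8} is supported by Character 2: its derived state '1' occurs in exactly those taxa and in no other taxon (including the outgroup).

Character 2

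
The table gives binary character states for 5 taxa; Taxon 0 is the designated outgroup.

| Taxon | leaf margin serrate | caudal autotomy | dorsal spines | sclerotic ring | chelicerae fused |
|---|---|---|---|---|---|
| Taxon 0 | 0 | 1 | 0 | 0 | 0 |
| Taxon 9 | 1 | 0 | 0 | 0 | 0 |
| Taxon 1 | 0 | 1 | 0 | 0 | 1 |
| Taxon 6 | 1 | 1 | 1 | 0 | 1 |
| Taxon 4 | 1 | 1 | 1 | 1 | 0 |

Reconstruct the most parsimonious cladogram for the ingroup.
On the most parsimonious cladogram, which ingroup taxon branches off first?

Character polarity is set by the outgroup: the derived state is whichever differs from the outgroup's state, so for caudal autotomy the derived state is '0', and for the remaining characters it is '1'.
leaf margin serrate: derived state '1' in Taxon 4, Taxon 6, and Taxon 9 only — synapomorphy for {Taxon 4, Taxon 6, Taxon 9}.
caudal autotomy (derived state '0') is unique to Taxon 9 (autapomorphy; uninformative for grouping).
Only Taxon 4 and Taxon 6 show the derived state '1' for dorsal spines, supporting them as a clade.
sclerotic ring: derived state '1' in Taxon 4 only — an autapomorphy, so it tells us nothing about relationships among taxa.
chelicerae fused (state '1') occurs in Taxon 1 and Taxon 6 but conflicts with the nesting implied by the other characters — most parsimoniously interpreted as homoplasy.
Most parsimonious ingroup topology: ((Taxon 9,(Taxon 6,Taxon 4)),Taxon 1).
Taxon 1 is sister to the clade containing all other ingroup taxa, so it is the earliest-diverging (most basal) ingroup lineage.

Taxon 1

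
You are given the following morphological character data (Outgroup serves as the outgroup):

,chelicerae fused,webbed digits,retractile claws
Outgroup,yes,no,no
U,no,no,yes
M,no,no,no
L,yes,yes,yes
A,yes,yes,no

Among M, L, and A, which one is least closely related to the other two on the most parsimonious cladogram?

Character polarity is set by the outgroup: the derived state is whichever differs from the outgroup's state, so for chelicerae fused the derived state is 'no', and for the remaining characters it is 'yes'.
chelicerae fused: derived state 'no' in M and U only — synapomorphy for {M, U}.
webbed digits (derived state 'yes') is shared by A and L — a synapomorphy uniting that clade.
retractile claws (state 'yes') occurs in L and U but conflicts with the nesting implied by the other characters — most parsimoniously interpreted as homoplasy.
Most parsimonious ingroup topology: ((U,M),(L,A)).
A and L share a more recent common ancestor with each other than either does with M, so M is the least closely related of the three.

M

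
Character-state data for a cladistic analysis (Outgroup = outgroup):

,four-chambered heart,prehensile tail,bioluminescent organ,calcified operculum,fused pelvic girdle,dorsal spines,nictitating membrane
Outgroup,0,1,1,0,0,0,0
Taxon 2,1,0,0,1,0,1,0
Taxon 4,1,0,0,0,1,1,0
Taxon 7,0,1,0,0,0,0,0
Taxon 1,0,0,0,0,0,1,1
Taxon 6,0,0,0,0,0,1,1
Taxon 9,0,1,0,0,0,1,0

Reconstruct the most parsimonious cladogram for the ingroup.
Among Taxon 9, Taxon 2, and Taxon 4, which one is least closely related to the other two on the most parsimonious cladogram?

Character polarity is set by the outgroup: the derived state is whichever differs from the outgroup's state, so for prehensile tail, bioluminescent organ the derived state is '0', and for the remaining characters it is '1'.
Only Taxon 2 and Taxon 4 show the derived state '1' for four-chambered heart, supporting them as a clade.
prehensile tail (derived state '0') is shared by Taxon 1, Taxon 2, Taxon 4, and Taxon 6 — a synapomorphy uniting that clade.
All ingroup taxa share the derived state '0' for bioluminescent organ; it defines the ingroup but does not resolve relationships within it.
calcified operculum: derived state '1' in Taxon 2 only — an autapomorphy, so it tells us nothing about relationships among taxa.
fused pelvic girdle: derived state '1' in Taxon 4 only — an autapomorphy, so it tells us nothing about relationships among taxa.
dorsal spines: derived state '1' in Taxon 1, Taxon 2, Taxon 4, Taxon 6, and Taxon 9 only — synapomorphy for {Taxon 1, Taxon 2, Taxon 4, Taxon 6, Taxon 9}.
Only Taxon 1 and Taxon 6 show the derived state '1' for nictitating membrane, supporting them as a clade.
Most parsimonious ingroup topology: ((((Taxon 2,Taxon 4),(Taxon 1,Taxon 6)),Taxon 9),Taxon 7).
Taxon 4 and Taxon 2 share a more recent common ancestor with each other than either does with Taxon 9, so Taxon 9 is the least closely related of the three.

Taxon 9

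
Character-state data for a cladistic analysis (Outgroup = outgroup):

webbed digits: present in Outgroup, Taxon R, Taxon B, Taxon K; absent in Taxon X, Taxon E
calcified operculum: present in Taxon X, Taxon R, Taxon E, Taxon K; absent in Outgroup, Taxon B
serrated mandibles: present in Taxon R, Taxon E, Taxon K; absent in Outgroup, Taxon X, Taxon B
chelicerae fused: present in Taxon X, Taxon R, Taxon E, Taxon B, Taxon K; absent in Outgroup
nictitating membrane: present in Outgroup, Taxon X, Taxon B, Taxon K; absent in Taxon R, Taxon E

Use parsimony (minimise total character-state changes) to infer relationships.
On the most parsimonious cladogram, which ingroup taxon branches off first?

Character polarity is set by the outgroup: the derived state is whichever differs from the outgroup's state, so for webbed digits, nictitating membrane the derived state is 'absent', and for the remaining characters it is 'present'.
webbed digits (state 'absent') occurs in Taxon E and Taxon X but conflicts with the nesting implied by the other characters — most parsimoniously interpreted as homoplasy.
Only Taxon E, Taxon K, Taxon R, and Taxon X show the derived state 'present' for calcified operculum, supporting them as a clade.
serrated mandibles (derived state 'present') is shared by Taxon E, Taxon K, and Taxon R — a synapomorphy uniting that clade.
chelicerae fused (derived state 'present') is shared by all ingroup taxa — unites the whole ingroup.
nictitating membrane: derived state 'absent' in Taxon E and Taxon R only — synapomorphy for {Taxon E, Taxon R}.
Most parsimonious ingroup topology: ((Taxon X,((Taxon R,Taxon E),Taxon K)),Taxon B).
Taxon B is sister to the clade containing all other ingroup taxa, so it is the earliest-diverging (most basal) ingroup lineage.

Taxon B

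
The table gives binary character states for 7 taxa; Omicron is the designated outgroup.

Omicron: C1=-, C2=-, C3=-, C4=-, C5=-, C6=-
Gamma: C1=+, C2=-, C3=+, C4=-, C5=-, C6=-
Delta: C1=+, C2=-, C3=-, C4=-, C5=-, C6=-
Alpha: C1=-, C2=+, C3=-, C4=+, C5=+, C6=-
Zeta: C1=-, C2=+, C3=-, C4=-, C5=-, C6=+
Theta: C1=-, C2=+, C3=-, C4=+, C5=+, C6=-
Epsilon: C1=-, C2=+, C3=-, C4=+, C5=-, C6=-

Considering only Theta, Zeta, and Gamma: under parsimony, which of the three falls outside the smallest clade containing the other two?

The outgroup has state '-' for every character, so '+' is the derived state throughout.
C1 (derived state '+') is shared by Delta and Gamma — a synapomorphy uniting that clade.
C2 (derived state '+') is shared by Alpha, Epsilon, Theta, and Zeta — a synapomorphy uniting that clade.
C3: derived state '+' in Gamma only — an autapomorphy, so it tells us nothing about relationships among taxa.
C4 (derived state '+') is shared by Alpha, Epsilon, and Theta — a synapomorphy uniting that clade.
C5: derived state '+' in Alpha and Theta only — synapomorphy for {Alpha, Theta}.
C6: derived state '+' in Zeta only — an autapomorphy, so it tells us nothing about relationships among taxa.
Most parsimonious ingroup topology: ((Gamma,Delta),(((Alpha,Theta),Epsilon),Zeta)).
Zeta and Theta share a more recent common ancestor with each other than either does with Gamma, so Gamma is the least closely related of the three.

Gamma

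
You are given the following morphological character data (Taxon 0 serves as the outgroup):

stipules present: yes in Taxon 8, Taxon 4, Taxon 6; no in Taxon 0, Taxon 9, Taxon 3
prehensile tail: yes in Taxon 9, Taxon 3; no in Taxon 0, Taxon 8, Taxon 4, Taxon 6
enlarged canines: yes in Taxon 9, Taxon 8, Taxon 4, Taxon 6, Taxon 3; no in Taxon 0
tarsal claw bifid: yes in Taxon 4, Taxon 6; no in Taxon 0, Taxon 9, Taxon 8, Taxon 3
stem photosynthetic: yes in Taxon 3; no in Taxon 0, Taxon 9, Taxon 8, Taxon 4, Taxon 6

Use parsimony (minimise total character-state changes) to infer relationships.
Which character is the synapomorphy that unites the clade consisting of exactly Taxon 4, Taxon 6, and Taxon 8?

The outgroup has state 'no' for every character, so 'yes' is the derived state throughout.
Only Taxon 4, Taxon 6, and Taxon 8 show the derived state 'yes' for stipules present, supporting them as a clade.
Only Taxon 3 and Taxon 9 show the derived state 'yes' for prehensile tail, supporting them as a clade.
All ingroup taxa share the derived state 'yes' for enlarged canines; it defines the ingroup but does not resolve relationships within it.
Only Taxon 4 and Taxon 6 show the derived state 'yes' for tarsal claw bifid, supporting them as a clade.
stem photosynthetic: derived state 'yes' in Taxon 3 only — an autapomorphy, so it tells us nothing about relationships among taxa.
Most parsimonious ingroup topology: ((Taxon 9,Taxon 3),(Taxon 8,(Taxon 4,Taxon 6))).
The clade {Taxon 4, Taxon 6, Taxon 8} is supported by stipules present: its derived state 'yes' occurs in exactly those taxa and in no other taxon (including the outgroup).

stipules present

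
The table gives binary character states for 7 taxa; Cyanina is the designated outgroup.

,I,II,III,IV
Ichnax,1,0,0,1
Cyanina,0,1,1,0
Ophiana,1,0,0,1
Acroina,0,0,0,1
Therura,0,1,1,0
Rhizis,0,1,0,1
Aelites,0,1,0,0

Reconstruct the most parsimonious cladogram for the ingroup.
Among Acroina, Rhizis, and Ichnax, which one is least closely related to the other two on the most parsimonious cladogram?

Character polarity is set by the outgroup: the derived state is whichever differs from the outgroup's state, so for II, III the derived state is '0', and for the remaining characters it is '1'.
Only Ichnax and Ophiana show the derived state '1' for I, supporting them as a clade.
II (derived state '0') is shared by Acroina, Ichnax, and Ophiana — a synapomorphy uniting that clade.
III: derived state '0' in Acroina, Aelites, Ichnax, Ophiana, and Rhizis only — synapomorphy for {Acroina, Aelites, Ichnax, Ophiana, Rhizis}.
Only Acroina, Ichnax, Ophiana, and Rhizis show the derived state '1' for IV, supporting them as a clade.
Most parsimonious ingroup topology: ((Aelites,(((Ophiana,Ichnax),Acroina),Rhizis)),Therura).
Ichnax and Acroina share a more recent common ancestor with each other than either does with Rhizis, so Rhizis is the least closely related of the three.

Rhizis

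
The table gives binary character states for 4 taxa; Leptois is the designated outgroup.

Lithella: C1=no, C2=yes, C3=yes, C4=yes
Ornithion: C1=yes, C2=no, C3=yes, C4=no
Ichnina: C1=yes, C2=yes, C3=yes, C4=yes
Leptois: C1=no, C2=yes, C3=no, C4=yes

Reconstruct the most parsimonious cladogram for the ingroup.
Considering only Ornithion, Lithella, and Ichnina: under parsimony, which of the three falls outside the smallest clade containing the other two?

Character polarity is set by the outgroup: the derived state is whichever differs from the outgroup's state, so for C2, C4 the derived state is 'no', and for the remaining characters it is 'yes'.
C1: derived state 'yes' in Ichnina and Ornithion only — synapomorphy for {Ichnina, Ornithion}.
C2: derived state 'no' in Ornithion only — an autapomorphy, so it tells us nothing about relationships among taxa.
C3 (derived state 'yes') is shared by all ingroup taxa — unites the whole ingroup.
C4: derived state 'no' in Ornithion only — an autapomorphy, so it tells us nothing about relationships among taxa.
Most parsimonious ingroup topology: ((Ichnina,Ornithion),Lithella).
Ornithion and Ichnina share a more recent common ancestor with each other than either does with Lithella, so Lithella is the least closely related of the three.

Lithella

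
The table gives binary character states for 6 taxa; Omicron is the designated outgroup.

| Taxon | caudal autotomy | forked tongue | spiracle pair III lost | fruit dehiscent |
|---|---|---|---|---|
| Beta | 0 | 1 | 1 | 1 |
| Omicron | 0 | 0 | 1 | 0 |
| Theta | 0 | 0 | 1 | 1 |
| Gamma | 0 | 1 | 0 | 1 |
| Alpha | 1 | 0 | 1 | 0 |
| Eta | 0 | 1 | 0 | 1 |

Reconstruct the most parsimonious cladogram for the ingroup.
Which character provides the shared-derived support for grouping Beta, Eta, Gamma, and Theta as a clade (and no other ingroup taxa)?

fruit dehiscent

Character polarity is set by the outgroup: the derived state is whichever differs from the outgroup's state, so for spiracle pair III lost the derived state is '0', and for the remaining characters it is '1'.
caudal autotomy: derived state '1' in Alpha only — an autapomorphy, so it tells us nothing about relationships among taxa.
forked tongue (derived state '1') is shared by Beta, Eta, and Gamma — a synapomorphy uniting that clade.
Only Eta and Gamma show the derived state '0' for spiracle pair III lost, supporting them as a clade.
Only Beta, Eta, Gamma, and Theta show the derived state '1' for fruit dehiscent, supporting them as a clade.
Most parsimonious ingroup topology: ((Theta,((Eta,Gamma),Beta)),Alpha).
The clade {Beta, Eta, Gamma, Theta} is supported by fruit dehiscent: its derived state '1' occurs in exactly those taxa and in no other taxon (including the outgroup).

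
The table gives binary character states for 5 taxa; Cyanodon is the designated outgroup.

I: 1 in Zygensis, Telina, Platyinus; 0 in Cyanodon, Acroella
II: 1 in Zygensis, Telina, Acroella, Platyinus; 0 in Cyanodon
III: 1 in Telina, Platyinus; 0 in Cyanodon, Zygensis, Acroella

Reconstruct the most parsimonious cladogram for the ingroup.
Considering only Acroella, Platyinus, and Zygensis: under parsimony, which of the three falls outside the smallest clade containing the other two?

The outgroup has state '0' for every character, so '1' is the derived state throughout.
I: derived state '1' in Platyinus, Telina, and Zygensis only — synapomorphy for {Platyinus, Telina, Zygensis}.
II (derived state '1') is shared by all ingroup taxa — unites the whole ingroup.
Only Platyinus and Telina show the derived state '1' for III, supporting them as a clade.
Most parsimonious ingroup topology: ((Zygensis,(Telina,Platyinus)),Acroella).
Platyinus and Zygensis share a more recent common ancestor with each other than either does with Acroella, so Acroella is the least closely related of the three.

Acroella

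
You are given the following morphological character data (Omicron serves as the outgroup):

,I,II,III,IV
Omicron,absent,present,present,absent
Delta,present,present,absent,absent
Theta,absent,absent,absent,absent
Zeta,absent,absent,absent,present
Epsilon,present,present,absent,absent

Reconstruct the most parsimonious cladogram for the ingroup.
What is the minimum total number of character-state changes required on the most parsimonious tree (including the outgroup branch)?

Character polarity is set by the outgroup: the derived state is whichever differs from the outgroup's state, so for II, III the derived state is 'absent', and for the remaining characters it is 'present'.
Only Delta and Epsilon show the derived state 'present' for I, supporting them as a clade.
II: derived state 'absent' in Theta and Zeta only — synapomorphy for {Theta, Zeta}.
III (derived state 'absent') is shared by all ingroup taxa — unites the whole ingroup.
IV (derived state 'present') is unique to Zeta (autapomorphy; uninformative for grouping).
Most parsimonious ingroup topology: ((Delta,Epsilon),(Theta,Zeta)).
Changes per character on this tree: I: 1; II: 1; III: 1; IV: 1.
Total = 4.

4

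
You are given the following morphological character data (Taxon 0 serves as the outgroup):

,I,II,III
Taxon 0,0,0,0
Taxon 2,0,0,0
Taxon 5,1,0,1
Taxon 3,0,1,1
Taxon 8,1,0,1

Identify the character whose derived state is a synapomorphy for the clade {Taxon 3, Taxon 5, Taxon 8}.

The outgroup has state '0' for every character, so '1' is the derived state throughout.
I (derived state '1') is shared by Taxon 5 and Taxon 8 — a synapomorphy uniting that clade.
II (derived state '1') is unique to Taxon 3 (autapomorphy; uninformative for grouping).
III: derived state '1' in Taxon 3, Taxon 5, and Taxon 8 only — synapomorphy for {Taxon 3, Taxon 5, Taxon 8}.
Most parsimonious ingroup topology: (Taxon 2,((Taxon 5,Taxon 8),Taxon 3)).
The clade {Taxon 3, Taxon 5, Taxon 8} is supported by III: its derived state '1' occurs in exactly those taxa and in no other taxon (including the outgroup).

III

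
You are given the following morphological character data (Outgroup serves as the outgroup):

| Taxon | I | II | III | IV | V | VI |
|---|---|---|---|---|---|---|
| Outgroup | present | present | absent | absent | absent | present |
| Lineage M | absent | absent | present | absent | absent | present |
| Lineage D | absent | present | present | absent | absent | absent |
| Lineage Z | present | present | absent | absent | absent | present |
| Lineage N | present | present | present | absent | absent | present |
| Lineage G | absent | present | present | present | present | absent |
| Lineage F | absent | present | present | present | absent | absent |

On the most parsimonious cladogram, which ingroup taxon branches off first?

Lineage Z

Character polarity is set by the outgroup: the derived state is whichever differs from the outgroup's state, so for I, II, VI the derived state is 'absent', and for the remaining characters it is 'present'.
I: derived state 'absent' in Lineage D, Lineage F, Lineage G, and Lineage M only — synapomorphy for {Lineage D, Lineage F, Lineage G, Lineage M}.
II: derived state 'absent' in Lineage M only — an autapomorphy, so it tells us nothing about relationships among taxa.
III: derived state 'present' in Lineage D, Lineage F, Lineage G, Lineage M, and Lineage N only — synapomorphy for {Lineage D, Lineage F, Lineage G, Lineage M, Lineage N}.
IV: derived state 'present' in Lineage F and Lineage G only — synapomorphy for {Lineage F, Lineage G}.
V (derived state 'present') is unique to Lineage G (autapomorphy; uninformative for grouping).
VI (derived state 'absent') is shared by Lineage D, Lineage F, and Lineage G — a synapomorphy uniting that clade.
Most parsimonious ingroup topology: (((Lineage M,(Lineage D,(Lineage G,Lineage F))),Lineage N),Lineage Z).
Lineage Z is sister to the clade containing all other ingroup taxa, so it is the earliest-diverging (most basal) ingroup lineage.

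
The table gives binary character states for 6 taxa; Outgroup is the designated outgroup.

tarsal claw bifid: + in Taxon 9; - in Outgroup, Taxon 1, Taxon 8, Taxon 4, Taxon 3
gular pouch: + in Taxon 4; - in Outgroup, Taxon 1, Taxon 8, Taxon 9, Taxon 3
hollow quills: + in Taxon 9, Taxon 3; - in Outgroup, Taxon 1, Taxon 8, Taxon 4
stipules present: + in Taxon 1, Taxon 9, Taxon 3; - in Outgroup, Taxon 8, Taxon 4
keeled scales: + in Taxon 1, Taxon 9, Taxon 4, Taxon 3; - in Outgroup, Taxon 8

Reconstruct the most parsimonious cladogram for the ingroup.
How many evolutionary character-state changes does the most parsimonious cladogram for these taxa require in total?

The outgroup has state '-' for every character, so '+' is the derived state throughout.
tarsal claw bifid: derived state '+' in Taxon 9 only — an autapomorphy, so it tells us nothing about relationships among taxa.
gular pouch: derived state '+' in Taxon 4 only — an autapomorphy, so it tells us nothing about relationships among taxa.
hollow quills (derived state '+') is shared by Taxon 3 and Taxon 9 — a synapomorphy uniting that clade.
stipules present: derived state '+' in Taxon 1, Taxon 3, and Taxon 9 only — synapomorphy for {Taxon 1, Taxon 3, Taxon 9}.
keeled scales: derived state '+' in Taxon 1, Taxon 3, Taxon 4, and Taxon 9 only — synapomorphy for {Taxon 1, Taxon 3, Taxon 4, Taxon 9}.
Most parsimonious ingroup topology: (((Taxon 1,(Taxon 9,Taxon 3)),Taxon 4),Taxon 8).
Changes per character on this tree: tarsal claw bifid: 1; gular pouch: 1; hollow quills: 1; stipules present: 1; keeled scales: 1.
Total = 5.

5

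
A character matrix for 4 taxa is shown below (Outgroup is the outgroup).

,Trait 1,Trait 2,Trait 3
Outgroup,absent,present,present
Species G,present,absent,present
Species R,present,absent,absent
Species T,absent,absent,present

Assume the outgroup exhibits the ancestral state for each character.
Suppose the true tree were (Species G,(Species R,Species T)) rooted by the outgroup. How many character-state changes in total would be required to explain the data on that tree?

4

Map each character onto (Species G,(Species R,Species T)) (rooted by Outgroup) and count the minimum state changes it requires (Fitch parsimony):
Trait 1: 2; Trait 2: 1; Trait 3: 1.
Total tree length = 4.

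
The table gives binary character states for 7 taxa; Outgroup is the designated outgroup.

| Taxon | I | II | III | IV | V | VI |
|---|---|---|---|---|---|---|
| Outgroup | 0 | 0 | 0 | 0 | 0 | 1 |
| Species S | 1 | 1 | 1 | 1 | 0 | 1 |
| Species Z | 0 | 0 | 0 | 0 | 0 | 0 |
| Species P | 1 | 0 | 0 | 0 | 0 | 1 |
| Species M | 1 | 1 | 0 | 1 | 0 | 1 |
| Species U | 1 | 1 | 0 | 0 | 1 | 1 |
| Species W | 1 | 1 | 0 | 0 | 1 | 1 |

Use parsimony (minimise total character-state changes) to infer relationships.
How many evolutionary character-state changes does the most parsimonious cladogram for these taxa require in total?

Character polarity is set by the outgroup: the derived state is whichever differs from the outgroup's state, so for VI the derived state is '0', and for the remaining characters it is '1'.
I (derived state '1') is shared by Species M, Species P, Species S, Species U, and Species W — a synapomorphy uniting that clade.
II (derived state '1') is shared by Species M, Species S, Species U, and Species W — a synapomorphy uniting that clade.
III (derived state '1') is unique to Species S (autapomorphy; uninformative for grouping).
Only Species M and Species S show the derived state '1' for IV, supporting them as a clade.
V: derived state '1' in Species U and Species W only — synapomorphy for {Species U, Species W}.
VI: derived state '0' in Species Z only — an autapomorphy, so it tells us nothing about relationships among taxa.
Most parsimonious ingroup topology: ((((Species S,Species M),(Species U,Species W)),Species P),Species Z).
Changes per character on this tree: I: 1; II: 1; III: 1; IV: 1; V: 1; VI: 1.
Total = 6.

6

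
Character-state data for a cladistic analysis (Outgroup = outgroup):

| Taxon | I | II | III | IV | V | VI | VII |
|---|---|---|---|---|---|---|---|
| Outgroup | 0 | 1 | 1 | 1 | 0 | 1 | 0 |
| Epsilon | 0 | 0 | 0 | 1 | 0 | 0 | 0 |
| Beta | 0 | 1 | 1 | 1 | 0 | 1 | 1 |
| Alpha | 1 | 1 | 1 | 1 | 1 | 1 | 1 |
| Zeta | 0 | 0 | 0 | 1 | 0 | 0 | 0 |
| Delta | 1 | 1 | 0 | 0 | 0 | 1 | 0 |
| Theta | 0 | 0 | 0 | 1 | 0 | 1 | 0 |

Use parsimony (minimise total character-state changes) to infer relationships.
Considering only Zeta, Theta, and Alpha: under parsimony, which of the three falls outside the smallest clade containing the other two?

Character polarity is set by the outgroup: the derived state is whichever differs from the outgroup's state, so for II, III, IV, VI the derived state is '0', and for the remaining characters it is '1'.
I (state '1') occurs in Alpha and Delta but conflicts with the nesting implied by the other characters — most parsimoniously interpreted as homoplasy.
II: derived state '0' in Epsilon, Theta, and Zeta only — synapomorphy for {Epsilon, Theta, Zeta}.
III (derived state '0') is shared by Delta, Epsilon, Theta, and Zeta — a synapomorphy uniting that clade.
IV: derived state '0' in Delta only — an autapomorphy, so it tells us nothing about relationships among taxa.
V (derived state '1') is unique to Alpha (autapomorphy; uninformative for grouping).
Only Epsilon and Zeta show the derived state '0' for VI, supporting them as a clade.
VII: derived state '1' in Alpha and Beta only — synapomorphy for {Alpha, Beta}.
Most parsimonious ingroup topology: ((((Epsilon,Zeta),Theta),Delta),(Beta,Alpha)).
Theta and Zeta share a more recent common ancestor with each other than either does with Alpha, so Alpha is the least closely related of the three.

Alpha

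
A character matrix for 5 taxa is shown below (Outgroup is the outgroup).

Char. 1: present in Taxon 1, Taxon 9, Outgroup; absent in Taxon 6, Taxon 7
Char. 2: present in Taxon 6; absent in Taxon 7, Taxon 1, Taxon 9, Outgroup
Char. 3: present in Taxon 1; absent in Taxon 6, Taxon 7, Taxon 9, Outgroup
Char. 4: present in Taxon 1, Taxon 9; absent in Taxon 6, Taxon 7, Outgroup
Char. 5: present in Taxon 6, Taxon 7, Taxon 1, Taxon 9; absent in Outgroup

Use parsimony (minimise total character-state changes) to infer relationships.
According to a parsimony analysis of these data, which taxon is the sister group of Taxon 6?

Character polarity is set by the outgroup: the derived state is whichever differs from the outgroup's state, so for Char. 1 the derived state is 'absent', and for the remaining characters it is 'present'.
Only Taxon 6 and Taxon 7 show the derived state 'absent' for Char. 1, supporting them as a clade.
Char. 2: derived state 'present' in Taxon 6 only — an autapomorphy, so it tells us nothing about relationships among taxa.
Char. 3: derived state 'present' in Taxon 1 only — an autapomorphy, so it tells us nothing about relationships among taxa.
Char. 4: derived state 'present' in Taxon 1 and Taxon 9 only — synapomorphy for {Taxon 1, Taxon 9}.
Char. 5 (derived state 'present') is shared by all ingroup taxa — unites the whole ingroup.
Most parsimonious ingroup topology: ((Taxon 6,Taxon 7),(Taxon 1,Taxon 9)).
Taxon 6 and Taxon 7 form a cherry on this tree, so they are sister taxa.

Taxon 7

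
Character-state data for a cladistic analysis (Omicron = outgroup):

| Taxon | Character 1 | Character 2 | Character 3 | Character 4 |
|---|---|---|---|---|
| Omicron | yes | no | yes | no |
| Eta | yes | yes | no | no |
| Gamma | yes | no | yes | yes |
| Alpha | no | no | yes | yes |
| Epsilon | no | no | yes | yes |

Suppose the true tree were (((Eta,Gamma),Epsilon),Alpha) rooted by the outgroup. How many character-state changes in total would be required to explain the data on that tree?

Map each character onto (((Eta,Gamma),Epsilon),Alpha) (rooted by Omicron) and count the minimum state changes it requires (Fitch parsimony):
Character 1: 2; Character 2: 1; Character 3: 1; Character 4: 2.
Total tree length = 6.

6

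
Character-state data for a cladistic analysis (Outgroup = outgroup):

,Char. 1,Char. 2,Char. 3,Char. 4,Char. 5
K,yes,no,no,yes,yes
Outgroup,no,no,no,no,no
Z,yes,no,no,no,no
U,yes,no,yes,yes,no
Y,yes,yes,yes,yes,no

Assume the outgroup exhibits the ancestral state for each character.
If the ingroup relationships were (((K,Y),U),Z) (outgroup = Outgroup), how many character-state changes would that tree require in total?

6

Map each character onto (((K,Y),U),Z) (rooted by Outgroup) and count the minimum state changes it requires (Fitch parsimony):
Char. 1: 1; Char. 2: 1; Char. 3: 2; Char. 4: 1; Char. 5: 1.
Total tree length = 6.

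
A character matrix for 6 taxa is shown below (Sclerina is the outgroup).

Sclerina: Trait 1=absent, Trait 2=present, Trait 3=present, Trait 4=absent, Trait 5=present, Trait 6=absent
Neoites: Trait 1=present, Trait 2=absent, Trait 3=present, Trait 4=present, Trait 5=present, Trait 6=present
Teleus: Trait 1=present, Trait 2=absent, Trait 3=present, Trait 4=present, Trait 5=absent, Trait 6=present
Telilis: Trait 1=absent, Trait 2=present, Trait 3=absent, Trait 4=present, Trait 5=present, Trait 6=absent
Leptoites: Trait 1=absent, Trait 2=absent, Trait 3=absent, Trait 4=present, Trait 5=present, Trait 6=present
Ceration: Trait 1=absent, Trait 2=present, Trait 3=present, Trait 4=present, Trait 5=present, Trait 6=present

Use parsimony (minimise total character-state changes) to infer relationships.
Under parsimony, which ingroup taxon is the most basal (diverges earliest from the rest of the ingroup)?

Telilis

Character polarity is set by the outgroup: the derived state is whichever differs from the outgroup's state, so for Trait 2, Trait 3, Trait 5 the derived state is 'absent', and for the remaining characters it is 'present'.
Trait 1: derived state 'present' in Neoites and Teleus only — synapomorphy for {Neoites, Teleus}.
Trait 2 (derived state 'absent') is shared by Leptoites, Neoites, and Teleus — a synapomorphy uniting that clade.
Trait 3 (state 'absent') occurs in Leptoites and Telilis but conflicts with the nesting implied by the other characters — most parsimoniously interpreted as homoplasy.
All ingroup taxa share the derived state 'present' for Trait 4; it defines the ingroup but does not resolve relationships within it.
Trait 5: derived state 'absent' in Teleus only — an autapomorphy, so it tells us nothing about relationships among taxa.
Trait 6: derived state 'present' in Ceration, Leptoites, Neoites, and Teleus only — synapomorphy for {Ceration, Leptoites, Neoites, Teleus}.
Most parsimonious ingroup topology: ((((Neoites,Teleus),Leptoites),Ceration),Telilis).
Telilis is sister to the clade containing all other ingroup taxa, so it is the earliest-diverging (most basal) ingroup lineage.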